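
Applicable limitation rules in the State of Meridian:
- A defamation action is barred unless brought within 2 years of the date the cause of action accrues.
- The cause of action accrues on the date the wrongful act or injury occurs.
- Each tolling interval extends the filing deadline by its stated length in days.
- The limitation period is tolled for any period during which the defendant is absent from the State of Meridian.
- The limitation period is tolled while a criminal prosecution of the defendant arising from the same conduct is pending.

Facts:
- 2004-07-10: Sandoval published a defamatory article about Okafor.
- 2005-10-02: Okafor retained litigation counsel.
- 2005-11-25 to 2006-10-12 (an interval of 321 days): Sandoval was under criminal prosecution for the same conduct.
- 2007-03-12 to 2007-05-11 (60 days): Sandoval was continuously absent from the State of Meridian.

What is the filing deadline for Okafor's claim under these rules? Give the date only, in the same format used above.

2007-07-26

The limitation period began to run on 2004-07-10.
The untolled deadline — 2 years after 2004-07-10 — is 2006-07-10.
The pending criminal prosecution from 2005-11-25 to 2006-10-12 tolled the period for 321 days, extending the deadline to 2007-05-27.
Because the defendant's absence from the jurisdiction ran from 2007-03-12 to 2007-05-11, the deadline is extended by 60 days to 2007-07-26.
The other events in the timeline have no effect on the limitation period under the stated rules.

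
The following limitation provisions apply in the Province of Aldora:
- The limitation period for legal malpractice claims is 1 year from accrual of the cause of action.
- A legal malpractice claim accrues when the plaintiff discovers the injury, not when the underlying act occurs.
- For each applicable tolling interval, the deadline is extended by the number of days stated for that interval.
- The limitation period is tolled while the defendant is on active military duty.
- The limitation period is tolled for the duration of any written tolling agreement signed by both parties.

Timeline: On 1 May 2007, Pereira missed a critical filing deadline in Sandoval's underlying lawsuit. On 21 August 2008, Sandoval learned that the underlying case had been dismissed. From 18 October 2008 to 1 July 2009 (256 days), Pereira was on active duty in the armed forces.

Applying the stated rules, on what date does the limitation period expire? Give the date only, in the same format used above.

4 May 2010

Under the discovery rule, the claim accrued on 21 August 2008, when Sandoval discovered the injury — not on the 1 May 2007 date of the underlying act.
Adding the 1 year base period to 21 August 2008 gives a deadline of 21 August 2009, before any tolling.
The defendant's active military service from 18 October 2008 to 1 July 2009 tolled the period for 256 days, extending the deadline to 4 May 2010.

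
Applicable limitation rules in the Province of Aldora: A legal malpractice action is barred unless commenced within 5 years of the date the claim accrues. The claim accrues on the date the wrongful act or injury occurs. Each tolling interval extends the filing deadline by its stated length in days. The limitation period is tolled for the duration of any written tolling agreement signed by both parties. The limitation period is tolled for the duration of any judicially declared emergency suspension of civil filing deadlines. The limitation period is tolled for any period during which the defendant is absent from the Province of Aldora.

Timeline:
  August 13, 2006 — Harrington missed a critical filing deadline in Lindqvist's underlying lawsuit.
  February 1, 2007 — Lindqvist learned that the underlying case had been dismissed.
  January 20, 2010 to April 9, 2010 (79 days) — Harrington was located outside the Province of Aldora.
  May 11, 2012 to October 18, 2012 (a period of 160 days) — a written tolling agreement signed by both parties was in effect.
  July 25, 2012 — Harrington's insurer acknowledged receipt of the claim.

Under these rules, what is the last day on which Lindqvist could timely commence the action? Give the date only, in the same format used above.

October 31, 2011

Accrual is governed by the date of the act, so the period began to run on August 13, 2006; the later discovery on February 1, 2007 is irrelevant under the stated rule.
The untolled deadline — 5 years after August 13, 2006 — is August 13, 2011.
The period was tolled for 79 days by the defendant's absence from the jurisdiction (January 20, 2010 to April 9, 2010), pushing the deadline to October 31, 2011.
By the time the written tolling agreement began on May 11, 2012, the limitation period had already expired on October 31, 2011; that interval cannot revive it.
The other events in the timeline have no effect on the limitation period under the stated rules.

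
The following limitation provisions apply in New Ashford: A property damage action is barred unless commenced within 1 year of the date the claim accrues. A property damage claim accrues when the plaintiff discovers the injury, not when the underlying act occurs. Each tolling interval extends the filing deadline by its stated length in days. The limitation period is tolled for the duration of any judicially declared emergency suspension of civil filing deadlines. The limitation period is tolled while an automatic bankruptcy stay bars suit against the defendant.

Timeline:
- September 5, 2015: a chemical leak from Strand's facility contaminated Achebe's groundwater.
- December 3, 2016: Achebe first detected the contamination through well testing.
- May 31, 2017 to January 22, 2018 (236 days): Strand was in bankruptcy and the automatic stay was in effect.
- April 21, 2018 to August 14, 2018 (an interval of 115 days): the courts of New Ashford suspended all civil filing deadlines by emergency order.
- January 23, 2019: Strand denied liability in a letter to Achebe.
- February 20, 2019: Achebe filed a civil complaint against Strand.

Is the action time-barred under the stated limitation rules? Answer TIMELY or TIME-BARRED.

Under the discovery rule, the claim accrued on December 3, 2016, when Achebe discovered the injury — not on the September 5, 2015 date of the underlying act.
1 year from December 3, 2016 is December 3, 2017.
The automatic bankruptcy stay from May 31, 2017 to January 22, 2018 tolled the period for 236 days, extending the deadline to July 27, 2018.
The period was tolled for 115 days by the emergency suspension of filing deadlines (April 21, 2018 to August 14, 2018), pushing the deadline to November 19, 2018.
None of the other events listed affects the running of the period under the stated rules.
Filing on February 20, 2019 missed the November 19, 2018 deadline — the action is time-barred.

TIME-BARRED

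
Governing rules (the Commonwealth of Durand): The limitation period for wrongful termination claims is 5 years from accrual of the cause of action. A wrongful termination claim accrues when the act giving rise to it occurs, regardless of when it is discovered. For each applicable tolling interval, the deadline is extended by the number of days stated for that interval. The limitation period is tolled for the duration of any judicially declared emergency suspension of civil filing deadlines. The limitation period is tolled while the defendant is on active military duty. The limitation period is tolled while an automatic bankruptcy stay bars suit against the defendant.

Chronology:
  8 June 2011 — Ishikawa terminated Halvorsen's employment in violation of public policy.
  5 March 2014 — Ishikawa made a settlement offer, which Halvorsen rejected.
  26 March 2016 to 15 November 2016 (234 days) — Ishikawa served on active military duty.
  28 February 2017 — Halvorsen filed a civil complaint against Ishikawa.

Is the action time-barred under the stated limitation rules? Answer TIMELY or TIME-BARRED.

The limitation period began to run on 8 June 2011.
Adding the 5 years base period to 8 June 2011 gives a deadline of 8 June 2016, before any tolling.
The period was tolled for 234 days by the defendant's active military service (26 March 2016 to 15 November 2016), pushing the deadline to 28 January 2017.
The other events in the timeline have no effect on the limitation period under the stated rules.
Filing on 28 February 2017 missed the 28 January 2017 deadline — the action is time-barred.

TIME-BARRED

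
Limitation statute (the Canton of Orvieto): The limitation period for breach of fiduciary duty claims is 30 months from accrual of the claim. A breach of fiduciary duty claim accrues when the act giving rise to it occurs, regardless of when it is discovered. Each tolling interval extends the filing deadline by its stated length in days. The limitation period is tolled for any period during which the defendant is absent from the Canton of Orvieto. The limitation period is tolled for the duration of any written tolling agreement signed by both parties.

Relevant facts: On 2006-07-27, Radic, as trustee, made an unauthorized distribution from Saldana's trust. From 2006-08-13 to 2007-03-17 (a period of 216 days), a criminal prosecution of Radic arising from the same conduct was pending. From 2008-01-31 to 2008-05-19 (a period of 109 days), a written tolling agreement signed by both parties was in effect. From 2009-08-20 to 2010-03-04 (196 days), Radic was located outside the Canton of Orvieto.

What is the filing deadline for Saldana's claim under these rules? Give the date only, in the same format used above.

2009-05-16

The claim accrued on 2006-07-27, when the wrongful act occurred.
Adding the 30 months base period to 2006-07-27 gives a deadline of 2009-01-27, before any tolling.
The written tolling agreement from 2008-01-31 to 2008-05-19 tolled the period for 109 days, extending the deadline to 2009-05-16.
The defendant's absence from the jurisdiction starting 2009-08-20 came too late — the period had run on 2009-05-16 — and so does not extend the deadline.
The pending criminal prosecution from 2006-08-13 to 2007-03-17 does not toll the period, because no stated rule makes a criminal prosecution a tolling event.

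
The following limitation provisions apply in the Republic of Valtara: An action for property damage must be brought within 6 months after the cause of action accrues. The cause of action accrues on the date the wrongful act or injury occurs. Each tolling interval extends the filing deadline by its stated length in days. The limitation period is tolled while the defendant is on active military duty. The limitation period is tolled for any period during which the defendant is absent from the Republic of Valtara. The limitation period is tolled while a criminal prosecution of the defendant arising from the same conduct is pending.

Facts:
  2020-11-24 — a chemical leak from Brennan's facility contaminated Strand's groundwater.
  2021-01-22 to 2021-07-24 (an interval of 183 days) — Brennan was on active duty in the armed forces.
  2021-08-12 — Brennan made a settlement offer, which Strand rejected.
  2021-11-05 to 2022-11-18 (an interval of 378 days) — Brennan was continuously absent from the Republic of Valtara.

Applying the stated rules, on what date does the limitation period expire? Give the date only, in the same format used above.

2022-12-06

The claim accrued on 2020-11-24, when the wrongful act occurred.
6 months from 2020-11-24 is 2021-05-24.
The period was tolled for 183 days by the defendant's active military service (2021-01-22 to 2021-07-24), pushing the deadline to 2021-11-23.
The period was tolled for 378 days by the defendant's absence from the jurisdiction (2021-11-05 to 2022-11-18), pushing the deadline to 2022-12-06.
Nothing else in the chronology tolls or restarts the period.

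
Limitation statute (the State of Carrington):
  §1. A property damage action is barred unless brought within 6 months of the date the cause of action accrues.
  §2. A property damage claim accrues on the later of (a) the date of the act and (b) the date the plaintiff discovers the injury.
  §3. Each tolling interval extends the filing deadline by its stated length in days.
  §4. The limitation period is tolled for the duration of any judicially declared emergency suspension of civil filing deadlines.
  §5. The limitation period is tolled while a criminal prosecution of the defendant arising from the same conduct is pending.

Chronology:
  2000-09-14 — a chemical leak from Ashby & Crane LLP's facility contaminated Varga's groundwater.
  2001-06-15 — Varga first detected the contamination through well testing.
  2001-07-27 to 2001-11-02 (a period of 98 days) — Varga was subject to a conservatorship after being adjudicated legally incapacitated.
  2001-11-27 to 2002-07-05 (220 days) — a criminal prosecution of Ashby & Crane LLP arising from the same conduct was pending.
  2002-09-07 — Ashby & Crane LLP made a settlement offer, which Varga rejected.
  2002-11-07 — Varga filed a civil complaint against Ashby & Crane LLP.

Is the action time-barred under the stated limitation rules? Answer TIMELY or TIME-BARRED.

TIME-BARRED

Taking the later of the act (2000-09-14) and discovery (2001-06-15), the claim accrued on 2001-06-15.
Adding the 6 months base period to 2001-06-15 gives a deadline of 2001-12-15, before any tolling.
The pending criminal prosecution from 2001-11-27 to 2002-07-05 tolled the period for 220 days, extending the deadline to 2002-07-23.
The plaintiff's legal incapacity from 2001-07-27 to 2001-11-02 does not toll the period, because no stated rule makes the plaintiff's incapacity a tolling event.
The other events in the timeline have no effect on the limitation period under the stated rules.
Varga filed on 2002-11-07, after the 2002-07-23 deadline, so the action is time-barred.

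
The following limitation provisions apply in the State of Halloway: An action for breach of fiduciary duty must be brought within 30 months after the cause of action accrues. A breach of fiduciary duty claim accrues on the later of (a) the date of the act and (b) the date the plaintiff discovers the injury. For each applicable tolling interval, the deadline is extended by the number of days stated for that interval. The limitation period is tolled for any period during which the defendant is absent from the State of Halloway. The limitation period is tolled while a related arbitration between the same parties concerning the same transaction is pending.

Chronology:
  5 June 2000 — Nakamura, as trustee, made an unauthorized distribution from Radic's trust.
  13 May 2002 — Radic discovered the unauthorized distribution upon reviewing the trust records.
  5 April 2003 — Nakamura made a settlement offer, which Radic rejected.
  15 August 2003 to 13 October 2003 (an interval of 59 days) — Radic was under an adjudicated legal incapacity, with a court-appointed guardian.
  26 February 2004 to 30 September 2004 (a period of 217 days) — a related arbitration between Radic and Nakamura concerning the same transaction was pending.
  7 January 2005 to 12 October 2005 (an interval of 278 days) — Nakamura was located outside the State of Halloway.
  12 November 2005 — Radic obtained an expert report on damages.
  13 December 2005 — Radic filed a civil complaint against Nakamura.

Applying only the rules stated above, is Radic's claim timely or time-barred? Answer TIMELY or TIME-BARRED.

The claim accrued on 13 May 2002 — the later of the 5 June 2000 act and the 13 May 2002 discovery.
The untolled deadline — 30 months after 13 May 2002 — is 13 November 2004.
The pending related arbitration from 26 February 2004 to 30 September 2004 tolled the period for 217 days, extending the deadline to 18 June 2005.
The defendant's absence from the jurisdiction from 7 January 2005 to 12 October 2005 tolled the period for 278 days, extending the deadline to 23 March 2006.
No stated provision tolls the period for the plaintiff's incapacity, so the interval from 15 August 2003 to 13 October 2003 has no effect on the deadline.
Nothing else in the chronology tolls or restarts the period.
The 13 December 2005 filing precedes the 23 March 2006 deadline; the claim is timely.

TIMELY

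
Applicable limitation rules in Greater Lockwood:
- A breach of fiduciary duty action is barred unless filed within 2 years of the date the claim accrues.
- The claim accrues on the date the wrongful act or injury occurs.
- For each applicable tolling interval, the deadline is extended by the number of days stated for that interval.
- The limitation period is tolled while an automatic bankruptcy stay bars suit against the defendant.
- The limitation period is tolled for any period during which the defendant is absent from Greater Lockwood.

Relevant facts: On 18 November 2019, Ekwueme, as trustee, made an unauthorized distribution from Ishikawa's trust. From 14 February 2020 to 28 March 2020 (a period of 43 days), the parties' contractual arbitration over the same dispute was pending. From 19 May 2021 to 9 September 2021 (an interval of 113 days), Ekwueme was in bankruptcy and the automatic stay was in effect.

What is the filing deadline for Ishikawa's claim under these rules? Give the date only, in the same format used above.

The claim accrued on 18 November 2019, when the wrongful act occurred.
2 years from 18 November 2019 is 18 November 2021.
The automatic bankruptcy stay from 19 May 2021 to 9 September 2021 tolled the period for 113 days, extending the deadline to 11 March 2022.
No stated provision tolls the period for a pending arbitration, so the interval from 14 February 2020 to 28 March 2020 has no effect on the deadline.

11 March 2022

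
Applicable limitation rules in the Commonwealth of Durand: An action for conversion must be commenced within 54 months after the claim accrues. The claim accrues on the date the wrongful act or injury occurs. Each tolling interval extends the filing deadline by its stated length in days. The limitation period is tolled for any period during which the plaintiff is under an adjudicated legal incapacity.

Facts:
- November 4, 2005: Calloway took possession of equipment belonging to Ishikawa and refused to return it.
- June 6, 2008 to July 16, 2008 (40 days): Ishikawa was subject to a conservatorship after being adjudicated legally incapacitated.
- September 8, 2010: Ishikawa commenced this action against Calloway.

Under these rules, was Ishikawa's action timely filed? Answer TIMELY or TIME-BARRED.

TIME-BARRED

The claim accrued on November 4, 2005, the date of the act.
54 months from November 4, 2005 is May 4, 2010.
The plaintiff's legal incapacity from June 6, 2008 to July 16, 2008 tolled the period for 40 days, extending the deadline to June 13, 2010.
Ishikawa filed on September 8, 2010, after the June 13, 2010 deadline, so the action is time-barred.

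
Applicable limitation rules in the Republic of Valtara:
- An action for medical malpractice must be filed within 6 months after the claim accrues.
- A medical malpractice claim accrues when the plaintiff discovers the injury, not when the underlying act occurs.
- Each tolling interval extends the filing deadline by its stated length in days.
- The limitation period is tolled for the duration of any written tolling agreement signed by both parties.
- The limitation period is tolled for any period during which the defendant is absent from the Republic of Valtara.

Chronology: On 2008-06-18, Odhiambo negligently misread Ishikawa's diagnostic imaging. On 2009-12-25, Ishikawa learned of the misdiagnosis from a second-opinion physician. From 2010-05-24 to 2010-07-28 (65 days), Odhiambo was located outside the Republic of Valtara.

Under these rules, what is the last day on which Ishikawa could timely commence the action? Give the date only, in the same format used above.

Accrual is tied to discovery, so the period began on 2009-12-25 rather than on 2008-06-18 when the act occurred.
6 months from 2009-12-25 is 2010-06-25.
The defendant's absence from the jurisdiction from 2010-05-24 to 2010-07-28 tolled the period for 65 days, extending the deadline to 2010-08-29.

2010-08-29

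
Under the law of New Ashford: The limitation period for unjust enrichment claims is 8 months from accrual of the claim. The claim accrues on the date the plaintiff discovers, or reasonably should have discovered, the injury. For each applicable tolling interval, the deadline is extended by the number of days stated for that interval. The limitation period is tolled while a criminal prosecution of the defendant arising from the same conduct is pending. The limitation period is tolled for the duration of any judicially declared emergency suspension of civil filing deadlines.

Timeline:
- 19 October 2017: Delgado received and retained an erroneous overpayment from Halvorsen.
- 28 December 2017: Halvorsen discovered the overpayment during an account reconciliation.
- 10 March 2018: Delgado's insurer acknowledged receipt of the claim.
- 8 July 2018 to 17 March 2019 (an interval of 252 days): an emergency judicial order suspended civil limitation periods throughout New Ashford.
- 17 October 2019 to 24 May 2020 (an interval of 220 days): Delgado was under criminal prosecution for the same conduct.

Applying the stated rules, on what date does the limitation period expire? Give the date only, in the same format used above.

Under the discovery rule, the claim accrued on 28 December 2017, when Halvorsen discovered the injury — not on the 19 October 2017 date of the underlying act.
8 months from 28 December 2017 is 28 August 2018.
The period was tolled for 252 days by the emergency suspension of filing deadlines (8 July 2018 to 17 March 2019), pushing the deadline to 7 May 2019.
By the time the pending criminal prosecution began on 17 October 2019, the limitation period had already expired on 7 May 2019; that interval cannot revive it.
The other events in the timeline have no effect on the limitation period under the stated rules.

7 May 2019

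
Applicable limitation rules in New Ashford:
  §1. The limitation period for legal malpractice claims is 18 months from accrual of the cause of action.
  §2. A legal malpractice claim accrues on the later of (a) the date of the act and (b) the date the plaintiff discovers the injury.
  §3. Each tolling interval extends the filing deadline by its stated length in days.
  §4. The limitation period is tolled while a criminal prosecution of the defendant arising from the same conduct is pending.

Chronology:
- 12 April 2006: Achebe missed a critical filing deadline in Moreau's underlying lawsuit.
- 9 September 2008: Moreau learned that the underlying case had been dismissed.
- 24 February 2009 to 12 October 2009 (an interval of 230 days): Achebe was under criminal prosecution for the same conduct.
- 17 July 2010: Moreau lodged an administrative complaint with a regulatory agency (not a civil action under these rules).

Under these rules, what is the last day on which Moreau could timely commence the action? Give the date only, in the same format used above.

25 October 2010

Because discovery on 9 September 2008 post-dates the 12 April 2006 act, accrual under the later-of rule falls on 9 September 2008.
18 months from 9 September 2008 is 9 March 2010.
Because the pending criminal prosecution ran from 24 February 2009 to 12 October 2009, the deadline is extended by 230 days to 25 October 2010.
None of the other events listed affects the running of the period under the stated rules.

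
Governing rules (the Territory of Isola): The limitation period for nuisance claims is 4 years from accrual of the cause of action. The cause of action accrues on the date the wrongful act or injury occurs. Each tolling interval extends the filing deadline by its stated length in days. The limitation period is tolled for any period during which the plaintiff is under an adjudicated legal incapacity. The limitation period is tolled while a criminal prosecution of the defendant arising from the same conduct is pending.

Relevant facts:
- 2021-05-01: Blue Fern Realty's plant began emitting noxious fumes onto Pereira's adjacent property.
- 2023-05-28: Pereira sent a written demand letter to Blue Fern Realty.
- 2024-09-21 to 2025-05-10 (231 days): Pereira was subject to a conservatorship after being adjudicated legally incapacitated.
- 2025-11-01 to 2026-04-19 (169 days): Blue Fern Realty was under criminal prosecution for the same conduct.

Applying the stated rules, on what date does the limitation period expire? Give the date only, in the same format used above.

The cause of action accrued on 2021-05-01, the date of the act.
4 years from 2021-05-01 is 2025-05-01.
The period was tolled for 231 days by the plaintiff's legal incapacity (2024-09-21 to 2025-05-10), pushing the deadline to 2025-12-18.
The period was tolled for 169 days by the pending criminal prosecution (2025-11-01 to 2026-04-19), pushing the deadline to 2026-06-05.
The other events in the timeline have no effect on the limitation period under the stated rules.

2026-06-05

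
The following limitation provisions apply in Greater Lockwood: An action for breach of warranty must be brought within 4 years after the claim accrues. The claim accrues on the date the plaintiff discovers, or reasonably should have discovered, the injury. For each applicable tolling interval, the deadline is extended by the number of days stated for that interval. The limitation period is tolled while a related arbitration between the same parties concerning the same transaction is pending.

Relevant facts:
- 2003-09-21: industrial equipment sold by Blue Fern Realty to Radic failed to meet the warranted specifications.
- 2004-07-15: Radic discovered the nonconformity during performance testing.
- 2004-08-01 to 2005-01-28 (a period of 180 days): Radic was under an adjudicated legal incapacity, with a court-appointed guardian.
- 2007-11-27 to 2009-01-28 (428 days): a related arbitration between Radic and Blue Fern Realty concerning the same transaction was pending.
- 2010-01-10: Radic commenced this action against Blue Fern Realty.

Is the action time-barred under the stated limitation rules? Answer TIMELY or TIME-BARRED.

TIME-BARRED

Accrual is tied to discovery, so the period began on 2004-07-15 rather than on 2003-09-21 when the act occurred.
The untolled deadline — 4 years after 2004-07-15 — is 2008-07-15.
Because the pending related arbitration ran from 2007-11-27 to 2009-01-28, the deadline is extended by 428 days to 2009-09-16.
The plaintiff's legal incapacity from 2004-08-01 to 2005-01-28 does not toll the period, because no stated rule makes the plaintiff's incapacity a tolling event.
The 2010-01-10 filing falls after the 2009-09-16 deadline; the claim is time-barred.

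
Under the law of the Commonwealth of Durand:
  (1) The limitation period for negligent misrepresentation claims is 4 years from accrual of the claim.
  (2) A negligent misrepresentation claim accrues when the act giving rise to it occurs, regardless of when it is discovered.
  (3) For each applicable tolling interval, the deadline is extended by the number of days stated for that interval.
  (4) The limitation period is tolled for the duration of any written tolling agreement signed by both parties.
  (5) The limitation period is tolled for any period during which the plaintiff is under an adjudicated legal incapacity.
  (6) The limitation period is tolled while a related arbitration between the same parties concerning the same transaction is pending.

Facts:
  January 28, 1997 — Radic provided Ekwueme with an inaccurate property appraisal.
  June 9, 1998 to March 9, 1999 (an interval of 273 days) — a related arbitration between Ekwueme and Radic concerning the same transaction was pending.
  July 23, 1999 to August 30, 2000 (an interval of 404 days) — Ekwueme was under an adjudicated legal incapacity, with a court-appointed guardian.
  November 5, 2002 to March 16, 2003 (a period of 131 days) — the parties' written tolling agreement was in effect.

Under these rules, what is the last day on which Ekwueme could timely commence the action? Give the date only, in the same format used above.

The limitation period began to run on January 28, 1997.
Adding the 4 years base period to January 28, 1997 gives a deadline of January 28, 2001, before any tolling.
The period was tolled for 273 days by the pending related arbitration (June 9, 1998 to March 9, 1999), pushing the deadline to October 28, 2001.
Because the plaintiff's legal incapacity ran from July 23, 1999 to August 30, 2000, the deadline is extended by 404 days to December 6, 2002.
The period was tolled for 131 days by the written tolling agreement (November 5, 2002 to March 16, 2003), pushing the deadline to April 16, 2003.

April 16, 2003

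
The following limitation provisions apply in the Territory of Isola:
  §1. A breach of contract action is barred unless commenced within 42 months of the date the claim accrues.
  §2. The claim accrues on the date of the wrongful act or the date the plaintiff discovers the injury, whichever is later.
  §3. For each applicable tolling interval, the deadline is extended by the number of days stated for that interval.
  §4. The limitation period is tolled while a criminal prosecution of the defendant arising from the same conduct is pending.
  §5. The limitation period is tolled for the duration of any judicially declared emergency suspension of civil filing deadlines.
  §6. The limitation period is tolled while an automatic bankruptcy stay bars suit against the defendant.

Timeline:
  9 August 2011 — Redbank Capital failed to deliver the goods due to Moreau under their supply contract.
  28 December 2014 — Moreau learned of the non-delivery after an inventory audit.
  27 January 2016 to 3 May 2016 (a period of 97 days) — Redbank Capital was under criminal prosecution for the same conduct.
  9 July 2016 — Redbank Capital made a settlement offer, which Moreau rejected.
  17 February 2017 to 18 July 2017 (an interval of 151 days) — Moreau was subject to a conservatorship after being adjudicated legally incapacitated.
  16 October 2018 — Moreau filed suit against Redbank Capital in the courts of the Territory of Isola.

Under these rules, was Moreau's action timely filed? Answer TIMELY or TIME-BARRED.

Because discovery on 28 December 2014 post-dates the 9 August 2011 act, accrual under the later-of rule falls on 28 December 2014.
42 months from 28 December 2014 is 28 June 2018.
Because the pending criminal prosecution ran from 27 January 2016 to 3 May 2016, the deadline is extended by 97 days to 3 October 2018.
No stated provision tolls the period for the plaintiff's incapacity, so the interval from 17 February 2017 to 18 July 2017 has no effect on the deadline.
None of the other events listed affects the running of the period under the stated rules.
Filing on 16 October 2018 missed the 3 October 2018 deadline — the action is time-barred.

TIME-BARRED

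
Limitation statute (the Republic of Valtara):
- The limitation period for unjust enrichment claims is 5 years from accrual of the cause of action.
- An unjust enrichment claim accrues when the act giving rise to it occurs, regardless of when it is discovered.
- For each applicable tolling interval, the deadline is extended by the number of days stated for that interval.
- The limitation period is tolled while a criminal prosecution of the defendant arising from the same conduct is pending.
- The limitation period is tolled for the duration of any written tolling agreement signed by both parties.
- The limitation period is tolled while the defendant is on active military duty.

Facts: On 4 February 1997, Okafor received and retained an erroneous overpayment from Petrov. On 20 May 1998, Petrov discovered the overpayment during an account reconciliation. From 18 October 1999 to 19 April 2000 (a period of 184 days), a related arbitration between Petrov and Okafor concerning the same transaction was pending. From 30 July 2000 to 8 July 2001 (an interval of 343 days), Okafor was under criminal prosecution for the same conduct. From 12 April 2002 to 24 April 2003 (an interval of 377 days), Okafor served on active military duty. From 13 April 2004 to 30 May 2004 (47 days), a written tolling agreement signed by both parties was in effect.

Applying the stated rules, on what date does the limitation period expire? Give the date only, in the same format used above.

25 January 2004

Accrual is governed by the date of the act, so the period began to run on 4 February 1997; the later discovery on 20 May 1998 is irrelevant under the stated rule.
The untolled deadline — 5 years after 4 February 1997 — is 4 February 2002.
The period was tolled for 343 days by the pending criminal prosecution (30 July 2000 to 8 July 2001), pushing the deadline to 13 January 2003.
Because the defendant's active military service ran from 12 April 2002 to 24 April 2003, the deadline is extended by 377 days to 25 January 2004.
By the time the written tolling agreement began on 13 April 2004, the limitation period had already expired on 25 January 2004; that interval cannot revive it.
No stated provision tolls the period for a pending arbitration, so the interval from 18 October 1999 to 19 April 2000 has no effect on the deadline.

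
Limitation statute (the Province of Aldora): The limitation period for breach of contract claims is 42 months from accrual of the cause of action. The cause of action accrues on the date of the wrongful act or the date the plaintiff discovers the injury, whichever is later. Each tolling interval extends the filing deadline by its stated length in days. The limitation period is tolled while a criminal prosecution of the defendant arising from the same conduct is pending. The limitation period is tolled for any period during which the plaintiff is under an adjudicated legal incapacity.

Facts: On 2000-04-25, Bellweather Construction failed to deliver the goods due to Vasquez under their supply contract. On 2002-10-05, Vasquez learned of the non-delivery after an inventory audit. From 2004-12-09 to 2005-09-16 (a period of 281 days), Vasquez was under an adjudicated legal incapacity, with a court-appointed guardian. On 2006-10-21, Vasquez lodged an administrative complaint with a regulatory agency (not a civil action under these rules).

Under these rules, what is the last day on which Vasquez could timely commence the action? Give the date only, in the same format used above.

2007-01-11

The claim accrued on 2002-10-05 — the later of the 2000-04-25 act and the 2002-10-05 discovery.
The untolled deadline — 42 months after 2002-10-05 — is 2006-04-05.
The plaintiff's legal incapacity from 2004-12-09 to 2005-09-16 tolled the period for 281 days, extending the deadline to 2007-01-11.
The other events in the timeline have no effect on the limitation period under the stated rules.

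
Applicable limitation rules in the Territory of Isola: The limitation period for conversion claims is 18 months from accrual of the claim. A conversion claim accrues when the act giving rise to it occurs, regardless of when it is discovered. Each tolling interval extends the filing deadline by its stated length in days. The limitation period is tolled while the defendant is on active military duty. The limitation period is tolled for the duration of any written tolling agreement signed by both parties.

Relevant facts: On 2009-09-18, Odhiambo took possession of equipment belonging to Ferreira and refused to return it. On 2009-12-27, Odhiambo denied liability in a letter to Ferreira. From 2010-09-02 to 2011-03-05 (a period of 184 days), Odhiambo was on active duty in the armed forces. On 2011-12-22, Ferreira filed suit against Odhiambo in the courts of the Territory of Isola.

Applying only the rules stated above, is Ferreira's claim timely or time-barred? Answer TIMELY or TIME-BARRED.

The claim accrued on 2009-09-18, the date of the act.
The untolled deadline — 18 months after 2009-09-18 — is 2011-03-18.
Because the defendant's active military service ran from 2010-09-02 to 2011-03-05, the deadline is extended by 184 days to 2011-09-18.
The other events in the timeline have no effect on the limitation period under the stated rules.
Filing on 2011-12-22 missed the 2011-09-18 deadline — the action is time-barred.

TIME-BARRED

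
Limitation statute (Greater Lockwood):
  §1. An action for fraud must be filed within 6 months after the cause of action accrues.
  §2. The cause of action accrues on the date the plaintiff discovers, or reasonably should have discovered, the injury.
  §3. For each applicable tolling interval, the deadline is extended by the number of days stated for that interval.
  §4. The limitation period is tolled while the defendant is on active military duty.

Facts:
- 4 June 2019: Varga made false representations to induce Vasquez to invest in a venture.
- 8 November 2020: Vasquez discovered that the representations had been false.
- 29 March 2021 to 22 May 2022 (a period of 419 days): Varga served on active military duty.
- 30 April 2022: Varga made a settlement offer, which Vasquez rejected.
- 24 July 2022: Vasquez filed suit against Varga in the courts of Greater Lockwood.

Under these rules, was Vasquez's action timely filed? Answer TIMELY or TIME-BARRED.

Under the discovery rule, the claim accrued on 8 November 2020, when Vasquez discovered the injury — not on the 4 June 2019 date of the underlying act.
Adding the 6 months base period to 8 November 2020 gives a deadline of 8 May 2021, before any tolling.
Because the defendant's active military service ran from 29 March 2021 to 22 May 2022, the deadline is extended by 419 days to 1 July 2022.
None of the other events listed affects the running of the period under the stated rules.
Vasquez filed on 24 July 2022, after the 1 July 2022 deadline, so the action is time-barred.

TIME-BARRED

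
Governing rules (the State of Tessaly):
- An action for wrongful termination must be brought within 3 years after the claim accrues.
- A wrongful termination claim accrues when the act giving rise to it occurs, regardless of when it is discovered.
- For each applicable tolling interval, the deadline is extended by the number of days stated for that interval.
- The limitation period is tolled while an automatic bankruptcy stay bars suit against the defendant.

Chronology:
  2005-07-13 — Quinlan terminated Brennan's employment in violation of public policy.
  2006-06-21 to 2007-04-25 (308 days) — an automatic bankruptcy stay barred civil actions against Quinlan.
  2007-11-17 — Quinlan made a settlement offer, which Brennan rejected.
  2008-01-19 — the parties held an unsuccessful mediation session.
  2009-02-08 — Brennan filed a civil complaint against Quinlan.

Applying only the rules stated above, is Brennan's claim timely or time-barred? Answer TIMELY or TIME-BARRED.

TIMELY

The claim accrued on 2005-07-13, when the wrongful act occurred.
Adding the 3 years base period to 2005-07-13 gives a deadline of 2008-07-13, before any tolling.
The automatic bankruptcy stay from 2006-06-21 to 2007-04-25 tolled the period for 308 days, extending the deadline to 2009-05-17.
None of the other events listed affects the running of the period under the stated rules.
Brennan filed on 2009-02-08, before the 2009-05-17 deadline, so the action is timely.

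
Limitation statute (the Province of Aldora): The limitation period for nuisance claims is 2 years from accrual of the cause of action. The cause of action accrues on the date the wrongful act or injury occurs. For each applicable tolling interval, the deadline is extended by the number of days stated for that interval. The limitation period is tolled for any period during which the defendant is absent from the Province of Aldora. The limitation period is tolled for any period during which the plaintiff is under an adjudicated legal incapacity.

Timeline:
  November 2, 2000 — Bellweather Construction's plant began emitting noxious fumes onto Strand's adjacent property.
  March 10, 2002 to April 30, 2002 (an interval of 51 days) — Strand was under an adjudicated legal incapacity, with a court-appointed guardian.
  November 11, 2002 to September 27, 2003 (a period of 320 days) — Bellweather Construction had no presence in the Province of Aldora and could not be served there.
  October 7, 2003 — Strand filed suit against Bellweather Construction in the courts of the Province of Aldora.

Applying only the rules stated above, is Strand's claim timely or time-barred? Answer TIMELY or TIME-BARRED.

TIMELY

The claim accrued on November 2, 2000, when the wrongful act occurred.
The untolled deadline — 2 years after November 2, 2000 — is November 2, 2002.
The period was tolled for 51 days by the plaintiff's legal incapacity (March 10, 2002 to April 30, 2002), pushing the deadline to December 23, 2002.
The defendant's absence from the jurisdiction from November 11, 2002 to September 27, 2003 tolled the period for 320 days, extending the deadline to November 8, 2003.
Strand filed on October 7, 2003, before the November 8, 2003 deadline, so the action is timely.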